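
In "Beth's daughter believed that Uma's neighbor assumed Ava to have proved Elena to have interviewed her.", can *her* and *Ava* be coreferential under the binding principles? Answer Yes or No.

Yes

*Ava* is an R-expression; Principle C requires it to be free (not bound by any c-commanding expression).
— her: object of the clause headed by 'interviewed'; the pronoun does not c-command the R-expression — coreference allowed.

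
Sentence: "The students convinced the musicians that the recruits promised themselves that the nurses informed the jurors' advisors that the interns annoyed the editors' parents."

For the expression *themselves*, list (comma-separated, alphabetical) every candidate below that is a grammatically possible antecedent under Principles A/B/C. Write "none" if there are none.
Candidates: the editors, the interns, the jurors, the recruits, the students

*themselves* is a reflexive; Principle A requires it to be bound within its binding domain — the clause headed by 'promised'.
— the editors: possessor inside the object DP of the clause headed by 'annoyed'; does not c-command the reflexive — cannot bind it (Principle A).
— the interns: subject of the clause headed by 'annoyed'; does not c-command the reflexive — cannot bind it (Principle A).
— the jurors: possessor inside the object DP of the clause headed by 'informed'; does not c-command the reflexive — cannot bind it (Principle A).
— the recruits: subject of the clause headed by 'promised'; c-commands the reflexive within its binding domain — allowed (Principle A).
— the students: subject of the matrix clause; c-commands the reflexive but lies outside its binding domain — cannot bind it (Principle A).

the recruits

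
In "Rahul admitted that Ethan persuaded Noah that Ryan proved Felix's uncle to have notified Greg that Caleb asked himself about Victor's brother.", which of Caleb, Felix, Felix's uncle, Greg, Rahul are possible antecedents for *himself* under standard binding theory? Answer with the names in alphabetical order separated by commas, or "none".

*himself* is a reflexive; Principle A requires it to be bound within its binding domain — the clause headed by 'asked'.
— Caleb: subject of the clause headed by 'asked'; c-commands the reflexive within its binding domain — allowed (Principle A).
— Felix: possessor inside the subject DP of the clause headed by 'notified'; does not c-command the reflexive — cannot bind it (Principle A).
— Felix's uncle: subject of the clause headed by 'notified'; c-commands the reflexive but lies outside its binding domain — cannot bind it (Principle A).
— Greg: object of the clause headed by 'notified'; c-commands the reflexive but lies outside its binding domain — cannot bind it (Principle A).
— Rahul: subject of the matrix clause; c-commands the reflexive but lies outside its binding domain — cannot bind it (Principle A).

Caleb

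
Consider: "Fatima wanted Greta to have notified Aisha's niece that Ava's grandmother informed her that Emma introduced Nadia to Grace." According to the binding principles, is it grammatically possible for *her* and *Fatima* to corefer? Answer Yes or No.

Yes

*her* is a pronoun; Principle B requires it to be free in its binding domain — the clause headed by 'informed'.
— Fatima: subject of the matrix clause; c-commands the pronoun but lies outside its binding domain — allowed.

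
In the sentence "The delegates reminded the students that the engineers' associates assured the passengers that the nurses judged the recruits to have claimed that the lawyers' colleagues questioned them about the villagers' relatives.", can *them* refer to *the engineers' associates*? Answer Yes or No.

Yes

*them* is a pronoun; Principle B requires it to be free in its binding domain — the clause headed by 'questioned'.
— the engineers' associates: subject of the clause headed by 'assured'; c-commands the pronoun but lies outside its binding domain — allowed.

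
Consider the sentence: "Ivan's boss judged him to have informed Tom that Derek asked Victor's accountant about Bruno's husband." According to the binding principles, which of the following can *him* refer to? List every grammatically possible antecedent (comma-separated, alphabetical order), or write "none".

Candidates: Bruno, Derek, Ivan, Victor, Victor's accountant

*him* is a pronoun; Principle B requires it to be free in its binding domain — the matrix clause.
— Bruno: possessor inside the second object DP of the clause headed by 'asked'; is c-commanded by the pronoun; coreference would bind this R-expression — blocked (Principle C).
— Derek: subject of the clause headed by 'asked'; is c-commanded by the pronoun; coreference would bind this R-expression — blocked (Principle C).
— Ivan: possessor inside the subject DP of the matrix clause; does not c-command the pronoun — Principle B does not apply; allowed.
— Victor: possessor inside the object DP of the clause headed by 'asked'; is c-commanded by the pronoun; coreference would bind this R-expression — blocked (Principle C).
— Victor's accountant: object of the clause headed by 'asked'; is c-commanded by the pronoun; coreference would bind this R-expression — blocked (Principle C).

Ivan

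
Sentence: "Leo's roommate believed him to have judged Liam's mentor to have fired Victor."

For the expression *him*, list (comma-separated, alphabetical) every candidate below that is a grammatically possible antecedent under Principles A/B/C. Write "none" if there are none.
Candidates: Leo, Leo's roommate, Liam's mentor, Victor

*him* is a pronoun; Principle B requires it to be free in its binding domain — the matrix clause.
— Leo: possessor inside the subject DP of the matrix clause; does not c-command the pronoun — Principle B does not apply; allowed.
— Leo's roommate: subject of the matrix clause; c-commands the pronoun within its binding domain — blocked (Principle B).
— Liam's mentor: subject of the clause headed by 'fired'; is c-commanded by the pronoun; coreference would bind this R-expression — blocked (Principle C).
— Victor: object of the clause headed by 'fired'; is c-commanded by the pronoun; coreference would bind this R-expression — blocked (Principle C).

Leo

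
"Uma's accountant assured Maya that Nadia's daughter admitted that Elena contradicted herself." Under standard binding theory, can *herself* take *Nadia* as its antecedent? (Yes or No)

No

*herself* is a reflexive; Principle A requires it to be bound within its binding domain — the clause headed by 'contradicted'.
— Nadia: possessor inside the subject DP of the clause headed by 'admitted'; does not c-command the reflexive — cannot bind it (Principle A).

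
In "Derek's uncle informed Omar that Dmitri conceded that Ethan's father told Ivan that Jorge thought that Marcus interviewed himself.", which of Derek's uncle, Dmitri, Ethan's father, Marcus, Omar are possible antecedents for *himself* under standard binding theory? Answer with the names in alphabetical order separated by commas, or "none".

Marcus

*himself* is a reflexive; Principle A requires it to be bound within its binding domain — the clause headed by 'interviewed'.
— Derek's uncle: subject of the matrix clause; c-commands the reflexive but lies outside its binding domain — cannot bind it (Principle A).
— Dmitri: subject of the clause headed by 'conceded'; c-commands the reflexive but lies outside its binding domain — cannot bind it (Principle A).
— Ethan's father: subject of the clause headed by 'told'; c-commands the reflexive but lies outside its binding domain — cannot bind it (Principle A).
— Marcus: subject of the clause headed by 'interviewed'; c-commands the reflexive within its binding domain — allowed (Principle A).
— Omar: object of the matrix clause; c-commands the reflexive but lies outside its binding domain — cannot bind it (Principle A).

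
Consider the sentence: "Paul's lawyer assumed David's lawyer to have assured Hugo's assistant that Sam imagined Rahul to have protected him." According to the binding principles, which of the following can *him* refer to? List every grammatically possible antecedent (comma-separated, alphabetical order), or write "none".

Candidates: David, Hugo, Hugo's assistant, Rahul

David, Hugo, Hugo's assistant

*him* is a pronoun; Principle B requires it to be free in its binding domain — the clause headed by 'protected'.
— David: possessor inside the subject DP of the clause headed by 'assured'; does not c-command the pronoun — Principle B does not apply; allowed.
— Hugo: possessor inside the object DP of the clause headed by 'assured'; does not c-command the pronoun — Principle B does not apply; allowed.
— Hugo's assistant: object of the clause headed by 'assured'; c-commands the pronoun but lies outside its binding domain — allowed.
— Rahul: subject of the clause headed by 'protected'; c-commands the pronoun within its binding domain — blocked (Principle B).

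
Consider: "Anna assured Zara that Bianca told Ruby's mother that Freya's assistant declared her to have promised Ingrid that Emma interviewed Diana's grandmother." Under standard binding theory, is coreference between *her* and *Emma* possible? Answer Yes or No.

*Emma* is an R-expression; Principle C requires it to be free (not bound by any c-commanding expression).
— her: subject of the clause headed by 'promised'; the pronoun c-commands the R-expression — coreference blocked (Principle C).

No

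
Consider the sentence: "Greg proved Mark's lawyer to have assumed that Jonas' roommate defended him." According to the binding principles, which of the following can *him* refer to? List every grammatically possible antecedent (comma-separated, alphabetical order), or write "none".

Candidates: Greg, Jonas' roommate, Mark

*him* is a pronoun; Principle B requires it to be free in its binding domain — the clause headed by 'defended'.
— Greg: subject of the matrix clause; c-commands the pronoun but lies outside its binding domain — allowed.
— Jonas' roommate: subject of the clause headed by 'defended'; c-commands the pronoun within its binding domain — blocked (Principle B).
— Mark: possessor inside the subject DP of the clause headed by 'assumed'; does not c-command the pronoun — Principle B does not apply; allowed.

Greg, Mark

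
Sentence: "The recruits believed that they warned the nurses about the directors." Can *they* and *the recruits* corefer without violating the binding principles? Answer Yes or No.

*the recruits* is an R-expression; Principle C requires it to be free (not bound by any c-commanding expression).
— they: subject of the clause headed by 'warned'; the pronoun does not c-command the R-expression — coreference allowed.

Yes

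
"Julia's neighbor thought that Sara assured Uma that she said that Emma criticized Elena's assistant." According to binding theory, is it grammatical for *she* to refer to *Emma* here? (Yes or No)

*Emma* is an R-expression; Principle C requires it to be free (not bound by any c-commanding expression).
— she: subject of the clause headed by 'said'; the pronoun c-commands the R-expression — coreference blocked (Principle C).

No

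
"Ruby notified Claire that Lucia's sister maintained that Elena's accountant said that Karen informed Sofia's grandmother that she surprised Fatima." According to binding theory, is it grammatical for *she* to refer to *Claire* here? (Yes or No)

*Claire* is an R-expression; Principle C requires it to be free (not bound by any c-commanding expression).
— she: subject of the clause headed by 'surprised'; the pronoun does not c-command the R-expression — coreference allowed.

Yes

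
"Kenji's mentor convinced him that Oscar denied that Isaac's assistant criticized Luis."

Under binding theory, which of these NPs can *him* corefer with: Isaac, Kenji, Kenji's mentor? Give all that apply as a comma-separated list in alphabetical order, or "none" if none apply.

Kenji

*him* is a pronoun; Principle B requires it to be free in its binding domain — the matrix clause.
— Isaac: possessor inside the subject DP of the clause headed by 'criticized'; is c-commanded by the pronoun; coreference would bind this R-expression — blocked (Principle C).
— Kenji: possessor inside the subject DP of the matrix clause; does not c-command the pronoun — Principle B does not apply; allowed.
— Kenji's mentor: subject of the matrix clause; c-commands the pronoun within its binding domain — blocked (Principle B).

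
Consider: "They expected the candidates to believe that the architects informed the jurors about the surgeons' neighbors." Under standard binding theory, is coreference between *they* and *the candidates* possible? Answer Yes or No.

No

*the candidates* is an R-expression; Principle C requires it to be free (not bound by any c-commanding expression).
— they: subject of the matrix clause; the pronoun c-commands the R-expression — coreference blocked (Principle C).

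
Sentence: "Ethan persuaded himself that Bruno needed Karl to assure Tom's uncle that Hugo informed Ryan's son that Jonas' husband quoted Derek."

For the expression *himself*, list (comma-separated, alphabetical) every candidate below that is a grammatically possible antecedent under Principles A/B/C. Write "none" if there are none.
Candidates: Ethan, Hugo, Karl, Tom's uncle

*himself* is a reflexive; Principle A requires it to be bound within its binding domain — the matrix clause.
— Ethan: subject of the matrix clause; c-commands the reflexive within its binding domain — allowed (Principle A).
— Hugo: subject of the clause headed by 'informed'; does not c-command the reflexive — cannot bind it (Principle A).
— Karl: subject of the clause headed by 'assure'; does not c-command the reflexive — cannot bind it (Principle A).
— Tom's uncle: object of the clause headed by 'assure'; does not c-command the reflexive — cannot bind it (Principle A).

Ethan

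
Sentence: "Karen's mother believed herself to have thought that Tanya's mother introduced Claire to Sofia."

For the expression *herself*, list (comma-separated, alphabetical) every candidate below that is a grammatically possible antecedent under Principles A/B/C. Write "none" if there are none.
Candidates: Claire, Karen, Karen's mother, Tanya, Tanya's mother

*herself* is a reflexive; Principle A requires it to be bound within its binding domain — the matrix clause.
— Claire: object of the clause headed by 'introduced'; does not c-command the reflexive — cannot bind it (Principle A).
— Karen: possessor inside the subject DP of the matrix clause; does not c-command the reflexive — cannot bind it (Principle A).
— Karen's mother: subject of the matrix clause; c-commands the reflexive within its binding domain — allowed (Principle A).
— Tanya: possessor inside the subject DP of the clause headed by 'introduced'; does not c-command the reflexive — cannot bind it (Principle A).
— Tanya's mother: subject of the clause headed by 'introduced'; does not c-command the reflexive — cannot bind it (Principle A).

Karen's mother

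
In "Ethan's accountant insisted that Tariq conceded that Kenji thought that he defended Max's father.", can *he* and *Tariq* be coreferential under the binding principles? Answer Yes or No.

*Tariq* is an R-expression; Principle C requires it to be free (not bound by any c-commanding expression).
— he: subject of the clause headed by 'defended'; the pronoun does not c-command the R-expression — coreference allowed.

Yes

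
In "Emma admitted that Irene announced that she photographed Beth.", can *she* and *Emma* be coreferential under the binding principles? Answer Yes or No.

*Emma* is an R-expression; Principle C requires it to be free (not bound by any c-commanding expression).
— she: subject of the clause headed by 'photographed'; the pronoun does not c-command the R-expression — coreference allowed.

Yes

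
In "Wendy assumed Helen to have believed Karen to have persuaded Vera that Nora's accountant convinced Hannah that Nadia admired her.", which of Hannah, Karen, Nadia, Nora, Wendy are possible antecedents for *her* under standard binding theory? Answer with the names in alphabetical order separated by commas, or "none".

*her* is a pronoun; Principle B requires it to be free in its binding domain — the clause headed by 'admired'.
— Hannah: object of the clause headed by 'convinced'; c-commands the pronoun but lies outside its binding domain — allowed.
— Karen: subject of the clause headed by 'persuaded'; c-commands the pronoun but lies outside its binding domain — allowed.
— Nadia: subject of the clause headed by 'admired'; c-commands the pronoun within its binding domain — blocked (Principle B).
— Nora: possessor inside the subject DP of the clause headed by 'convinced'; does not c-command the pronoun — Principle B does not apply; allowed.
— Wendy: subject of the matrix clause; c-commands the pronoun but lies outside its binding domain — allowed.

Hannah, Karen, Nora, Wendy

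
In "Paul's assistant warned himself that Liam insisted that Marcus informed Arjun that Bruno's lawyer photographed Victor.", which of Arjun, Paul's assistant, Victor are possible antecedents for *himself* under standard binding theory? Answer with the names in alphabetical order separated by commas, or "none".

Paul's assistant

*himself* is a reflexive; Principle A requires it to be bound within its binding domain — the matrix clause.
— Arjun: object of the clause headed by 'informed'; does not c-command the reflexive — cannot bind it (Principle A).
— Paul's assistant: subject of the matrix clause; c-commands the reflexive within its binding domain — allowed (Principle A).
— Victor: object of the clause headed by 'photographed'; does not c-command the reflexive — cannot bind it (Principle A).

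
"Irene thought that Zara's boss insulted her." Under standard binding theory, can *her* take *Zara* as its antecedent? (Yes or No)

Yes

*her* is a pronoun; Principle B requires it to be free in its binding domain — the clause headed by 'insulted'.
— Zara: possessor inside the subject DP of the clause headed by 'insulted'; does not c-command the pronoun — Principle B does not apply; allowed.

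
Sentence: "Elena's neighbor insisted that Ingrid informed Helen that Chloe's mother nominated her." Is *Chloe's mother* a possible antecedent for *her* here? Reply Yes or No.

No

*her* is a pronoun; Principle B requires it to be free in its binding domain — the clause headed by 'nominated'.
— Chloe's mother: subject of the clause headed by 'nominated'; c-commands the pronoun within its binding domain — blocked (Principle B).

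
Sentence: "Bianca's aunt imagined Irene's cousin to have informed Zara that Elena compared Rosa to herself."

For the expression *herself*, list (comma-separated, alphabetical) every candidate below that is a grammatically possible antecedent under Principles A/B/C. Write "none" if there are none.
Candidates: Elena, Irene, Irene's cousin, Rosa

Elena, Rosa

*herself* is a reflexive; Principle A requires it to be bound within its binding domain — the clause headed by 'compared'.
— Elena: subject of the clause headed by 'compared'; c-commands the reflexive within its binding domain — allowed (Principle A).
— Irene: possessor inside the subject DP of the clause headed by 'informed'; does not c-command the reflexive — cannot bind it (Principle A).
— Irene's cousin: subject of the clause headed by 'informed'; c-commands the reflexive but lies outside its binding domain — cannot bind it (Principle A).
— Rosa: object of the clause headed by 'compared'; c-commands the reflexive within its binding domain — allowed (Principle A).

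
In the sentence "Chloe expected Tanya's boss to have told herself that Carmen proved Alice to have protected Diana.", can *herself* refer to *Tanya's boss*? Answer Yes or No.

*herself* is a reflexive; Principle A requires it to be bound within its binding domain — the clause headed by 'told'.
— Tanya's boss: subject of the clause headed by 'told'; c-commands the reflexive within its binding domain — allowed (Principle A).

Yes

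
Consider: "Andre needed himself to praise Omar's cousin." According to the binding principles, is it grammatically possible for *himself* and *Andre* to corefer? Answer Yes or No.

*himself* is a reflexive; Principle A requires it to be bound within its binding domain — the matrix clause.
— Andre: subject of the matrix clause; c-commands the reflexive within its binding domain — allowed (Principle A).

Yes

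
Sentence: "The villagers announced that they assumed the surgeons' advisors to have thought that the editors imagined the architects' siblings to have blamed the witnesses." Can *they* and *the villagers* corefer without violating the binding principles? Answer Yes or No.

*the villagers* is an R-expression; Principle C requires it to be free (not bound by any c-commanding expression).
— they: subject of the clause headed by 'assumed'; the pronoun does not c-command the R-expression — coreference allowed.

Yes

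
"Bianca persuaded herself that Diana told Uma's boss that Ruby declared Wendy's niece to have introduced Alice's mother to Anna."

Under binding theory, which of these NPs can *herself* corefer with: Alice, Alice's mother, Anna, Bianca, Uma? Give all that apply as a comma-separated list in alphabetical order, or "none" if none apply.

*herself* is a reflexive; Principle A requires it to be bound within its binding domain — the matrix clause.
— Alice: possessor inside the object DP of the clause headed by 'introduced'; does not c-command the reflexive — cannot bind it (Principle A).
— Alice's mother: object of the clause headed by 'introduced'; does not c-command the reflexive — cannot bind it (Principle A).
— Anna: second object of the clause headed by 'introduced'; does not c-command the reflexive — cannot bind it (Principle A).
— Bianca: subject of the matrix clause; c-commands the reflexive within its binding domain — allowed (Principle A).
— Uma: possessor inside the object DP of the clause headed by 'told'; does not c-command the reflexive — cannot bind it (Principle A).

Bianca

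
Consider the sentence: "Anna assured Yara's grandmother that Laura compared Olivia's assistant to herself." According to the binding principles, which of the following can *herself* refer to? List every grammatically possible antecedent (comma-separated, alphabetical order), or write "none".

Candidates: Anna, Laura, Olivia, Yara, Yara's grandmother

Laura

*herself* is a reflexive; Principle A requires it to be bound within its binding domain — the clause headed by 'compared'.
— Anna: subject of the matrix clause; c-commands the reflexive but lies outside its binding domain — cannot bind it (Principle A).
— Laura: subject of the clause headed by 'compared'; c-commands the reflexive within its binding domain — allowed (Principle A).
— Olivia: possessor inside the object DP of the clause headed by 'compared'; does not c-command the reflexive — cannot bind it (Principle A).
— Yara: possessor inside the object DP of the matrix clause; does not c-command the reflexive — cannot bind it (Principle A).
— Yara's grandmother: object of the matrix clause; c-commands the reflexive but lies outside its binding domain — cannot bind it (Principle A).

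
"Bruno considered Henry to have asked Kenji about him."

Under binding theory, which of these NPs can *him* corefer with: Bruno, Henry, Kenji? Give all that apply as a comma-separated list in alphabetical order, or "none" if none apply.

Bruno

*him* is a pronoun; Principle B requires it to be free in its binding domain — the clause headed by 'asked'.
— Bruno: subject of the matrix clause; c-commands the pronoun but lies outside its binding domain — allowed.
— Henry: subject of the clause headed by 'asked'; c-commands the pronoun within its binding domain — blocked (Principle B).
— Kenji: object of the clause headed by 'asked'; c-commands the pronoun within its binding domain — blocked (Principle B).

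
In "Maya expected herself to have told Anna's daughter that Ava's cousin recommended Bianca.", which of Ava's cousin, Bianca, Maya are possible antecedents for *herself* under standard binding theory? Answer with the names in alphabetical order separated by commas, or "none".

*herself* is a reflexive; Principle A requires it to be bound within its binding domain — the matrix clause.
— Ava's cousin: subject of the clause headed by 'recommended'; does not c-command the reflexive — cannot bind it (Principle A).
— Bianca: object of the clause headed by 'recommended'; does not c-command the reflexive — cannot bind it (Principle A).
— Maya: subject of the matrix clause; c-commands the reflexive within its binding domain — allowed (Principle A).

Maya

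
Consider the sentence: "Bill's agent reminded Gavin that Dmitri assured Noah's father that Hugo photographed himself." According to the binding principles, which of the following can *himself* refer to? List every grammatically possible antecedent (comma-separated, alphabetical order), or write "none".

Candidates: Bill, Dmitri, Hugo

Hugo

*himself* is a reflexive; Principle A requires it to be bound within its binding domain — the clause headed by 'photographed'.
— Bill: possessor inside the subject DP of the matrix clause; does not c-command the reflexive — cannot bind it (Principle A).
— Dmitri: subject of the clause headed by 'assured'; c-commands the reflexive but lies outside its binding domain — cannot bind it (Principle A).
— Hugo: subject of the clause headed by 'photographed'; c-commands the reflexive within its binding domain — allowed (Principle A).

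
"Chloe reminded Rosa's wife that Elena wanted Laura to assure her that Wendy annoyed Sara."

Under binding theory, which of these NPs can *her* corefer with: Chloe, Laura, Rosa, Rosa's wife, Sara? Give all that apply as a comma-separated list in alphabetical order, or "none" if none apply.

Chloe, Rosa, Rosa's wife

*her* is a pronoun; Principle B requires it to be free in its binding domain — the clause headed by 'assure'.
— Chloe: subject of the matrix clause; c-commands the pronoun but lies outside its binding domain — allowed.
— Laura: subject of the clause headed by 'assure'; c-commands the pronoun within its binding domain — blocked (Principle B).
— Rosa: possessor inside the object DP of the matrix clause; does not c-command the pronoun — Principle B does not apply; allowed.
— Rosa's wife: object of the matrix clause; c-commands the pronoun but lies outside its binding domain — allowed.
— Sara: object of the clause headed by 'annoyed'; is c-commanded by the pronoun; coreference would bind this R-expression — blocked (Principle C).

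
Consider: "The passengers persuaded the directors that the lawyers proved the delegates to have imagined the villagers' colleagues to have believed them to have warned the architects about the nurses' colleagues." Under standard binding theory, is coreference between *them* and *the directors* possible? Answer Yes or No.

Yes

*the directors* is an R-expression; Principle C requires it to be free (not bound by any c-commanding expression).
— them: subject of the clause headed by 'warned'; the pronoun does not c-command the R-expression — coreference allowed.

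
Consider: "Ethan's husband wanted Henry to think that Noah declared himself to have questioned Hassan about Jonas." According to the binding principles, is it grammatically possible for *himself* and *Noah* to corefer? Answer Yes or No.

*himself* is a reflexive; Principle A requires it to be bound within its binding domain — the clause headed by 'declared'.
— Noah: subject of the clause headed by 'declared'; c-commands the reflexive within its binding domain — allowed (Principle A).

Yes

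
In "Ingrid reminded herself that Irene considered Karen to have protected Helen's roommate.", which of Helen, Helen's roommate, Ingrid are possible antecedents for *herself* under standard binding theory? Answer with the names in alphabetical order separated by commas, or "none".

Ingrid

*herself* is a reflexive; Principle A requires it to be bound within its binding domain — the matrix clause.
— Helen: possessor inside the object DP of the clause headed by 'protected'; does not c-command the reflexive — cannot bind it (Principle A).
— Helen's roommate: object of the clause headed by 'protected'; does not c-command the reflexive — cannot bind it (Principle A).
— Ingrid: subject of the matrix clause; c-commands the reflexive within its binding domain — allowed (Principle A).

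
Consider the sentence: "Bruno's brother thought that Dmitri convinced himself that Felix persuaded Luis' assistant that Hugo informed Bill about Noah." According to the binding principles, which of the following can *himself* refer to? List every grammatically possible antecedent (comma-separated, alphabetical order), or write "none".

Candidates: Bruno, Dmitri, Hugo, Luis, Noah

Dmitri

*himself* is a reflexive; Principle A requires it to be bound within its binding domain — the clause headed by 'convinced'.
— Bruno: possessor inside the subject DP of the matrix clause; does not c-command the reflexive — cannot bind it (Principle A).
— Dmitri: subject of the clause headed by 'convinced'; c-commands the reflexive within its binding domain — allowed (Principle A).
— Hugo: subject of the clause headed by 'informed'; does not c-command the reflexive — cannot bind it (Principle A).
— Luis: possessor inside the object DP of the clause headed by 'persuaded'; does not c-command the reflexive — cannot bind it (Principle A).
— Noah: second object of the clause headed by 'informed'; does not c-command the reflexive — cannot bind it (Principle A).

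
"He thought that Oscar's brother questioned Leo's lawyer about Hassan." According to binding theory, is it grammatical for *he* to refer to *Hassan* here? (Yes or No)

No

*Hassan* is an R-expression; Principle C requires it to be free (not bound by any c-commanding expression).
— he: subject of the matrix clause; the pronoun c-commands the R-expression — coreference blocked (Principle C).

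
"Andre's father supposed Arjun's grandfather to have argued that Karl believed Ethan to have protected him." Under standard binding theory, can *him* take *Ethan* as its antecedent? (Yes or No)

No

*him* is a pronoun; Principle B requires it to be free in its binding domain — the clause headed by 'protected'.
— Ethan: subject of the clause headed by 'protected'; c-commands the pronoun within its binding domain — blocked (Principle B).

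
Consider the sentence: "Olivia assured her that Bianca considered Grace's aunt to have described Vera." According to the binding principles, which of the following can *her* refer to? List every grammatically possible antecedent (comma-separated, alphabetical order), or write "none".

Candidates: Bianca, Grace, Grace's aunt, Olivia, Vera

none

*her* is a pronoun; Principle B requires it to be free in its binding domain — the matrix clause.
— Bianca: subject of the clause headed by 'considered'; is c-commanded by the pronoun; coreference would bind this R-expression — blocked (Principle C).
— Grace: possessor inside the subject DP of the clause headed by 'described'; is c-commanded by the pronoun; coreference would bind this R-expression — blocked (Principle C).
— Grace's aunt: subject of the clause headed by 'described'; is c-commanded by the pronoun; coreference would bind this R-expression — blocked (Principle C).
— Olivia: subject of the matrix clause; c-commands the pronoun within its binding domain — blocked (Principle B).
— Vera: object of the clause headed by 'described'; is c-commanded by the pronoun; coreference would bind this R-expression — blocked (Principle C).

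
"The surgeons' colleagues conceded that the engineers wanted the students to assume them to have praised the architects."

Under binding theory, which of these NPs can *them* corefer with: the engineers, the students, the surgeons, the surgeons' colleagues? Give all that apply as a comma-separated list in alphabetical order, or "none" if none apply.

*them* is a pronoun; Principle B requires it to be free in its binding domain — the clause headed by 'assume'.
— the engineers: subject of the clause headed by 'wanted'; c-commands the pronoun but lies outside its binding domain — allowed.
— the students: subject of the clause headed by 'assume'; c-commands the pronoun within its binding domain — blocked (Principle B).
— the surgeons: possessor inside the subject DP of the matrix clause; does not c-command the pronoun — Principle B does not apply; allowed.
— the surgeons' colleagues: subject of the matrix clause; c-commands the pronoun but lies outside its binding domain — allowed.

the engineers, the surgeons, the surgeons' colleagues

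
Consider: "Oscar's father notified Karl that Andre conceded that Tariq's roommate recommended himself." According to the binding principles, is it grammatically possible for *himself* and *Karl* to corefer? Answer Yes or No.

*himself* is a reflexive; Principle A requires it to be bound within its binding domain — the clause headed by 'recommended'.
— Karl: object of the matrix clause; c-commands the reflexive but lies outside its binding domain — cannot bind it (Principle A).

No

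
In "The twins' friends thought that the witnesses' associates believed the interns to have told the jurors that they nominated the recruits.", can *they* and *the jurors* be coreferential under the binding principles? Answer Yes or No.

Yes

*the jurors* is an R-expression; Principle C requires it to be free (not bound by any c-commanding expression).
— they: subject of the clause headed by 'nominated'; the pronoun does not c-command the R-expression — coreference allowed.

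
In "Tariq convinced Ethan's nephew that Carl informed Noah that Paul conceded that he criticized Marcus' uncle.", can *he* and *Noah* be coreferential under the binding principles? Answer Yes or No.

*Noah* is an R-expression; Principle C requires it to be free (not bound by any c-commanding expression).
— he: subject of the clause headed by 'criticized'; the pronoun does not c-command the R-expression — coreference allowed.

Yes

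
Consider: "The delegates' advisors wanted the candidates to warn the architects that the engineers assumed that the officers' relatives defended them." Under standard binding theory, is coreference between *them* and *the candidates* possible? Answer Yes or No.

*the candidates* is an R-expression; Principle C requires it to be free (not bound by any c-commanding expression).
— them: object of the clause headed by 'defended'; the pronoun does not c-command the R-expression — coreference allowed.

Yes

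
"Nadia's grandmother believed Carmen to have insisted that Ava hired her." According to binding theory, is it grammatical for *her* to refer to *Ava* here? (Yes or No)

No

*Ava* is an R-expression; Principle C requires it to be free (not bound by any c-commanding expression).
— her: object of the clause headed by 'hired'; the R-expression locally c-commands the pronoun — coreference blocked (Principle B on the pronoun).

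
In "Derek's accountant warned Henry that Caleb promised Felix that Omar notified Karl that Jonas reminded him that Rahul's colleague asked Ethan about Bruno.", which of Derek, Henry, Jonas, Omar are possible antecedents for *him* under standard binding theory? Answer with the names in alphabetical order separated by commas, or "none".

*him* is a pronoun; Principle B requires it to be free in its binding domain — the clause headed by 'reminded'.
— Derek: possessor inside the subject DP of the matrix clause; does not c-command the pronoun — Principle B does not apply; allowed.
— Henry: object of the matrix clause; c-commands the pronoun but lies outside its binding domain — allowed.
— Jonas: subject of the clause headed by 'reminded'; c-commands the pronoun within its binding domain — blocked (Principle B).
— Omar: subject of the clause headed by 'notified'; c-commands the pronoun but lies outside its binding domain — allowed.

Derek, Henry, Omar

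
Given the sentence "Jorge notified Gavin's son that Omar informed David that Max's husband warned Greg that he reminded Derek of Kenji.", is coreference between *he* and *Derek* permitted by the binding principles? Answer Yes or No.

*he* is a pronoun; Principle B requires it to be free in its binding domain — the clause headed by 'reminded'.
— Derek: object of the clause headed by 'reminded'; is c-commanded by the pronoun; coreference would bind this R-expression — blocked (Principle C).

No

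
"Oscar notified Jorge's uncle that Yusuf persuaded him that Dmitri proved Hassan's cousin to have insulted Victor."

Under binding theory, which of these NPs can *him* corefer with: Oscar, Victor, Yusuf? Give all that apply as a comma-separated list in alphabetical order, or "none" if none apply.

*him* is a pronoun; Principle B requires it to be free in its binding domain — the clause headed by 'persuaded'.
— Oscar: subject of the matrix clause; c-commands the pronoun but lies outside its binding domain — allowed.
— Victor: object of the clause headed by 'insulted'; is c-commanded by the pronoun; coreference would bind this R-expression — blocked (Principle C).
— Yusuf: subject of the clause headed by 'persuaded'; c-commands the pronoun within its binding domain — blocked (Principle B).

Oscar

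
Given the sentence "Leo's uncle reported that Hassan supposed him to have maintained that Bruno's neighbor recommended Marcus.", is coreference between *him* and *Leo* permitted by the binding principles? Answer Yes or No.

Yes

*him* is a pronoun; Principle B requires it to be free in its binding domain — the clause headed by 'supposed'.
— Leo: possessor inside the subject DP of the matrix clause; does not c-command the pronoun — Principle B does not apply; allowed.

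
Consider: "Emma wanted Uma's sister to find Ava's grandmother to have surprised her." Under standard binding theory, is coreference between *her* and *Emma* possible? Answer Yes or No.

Yes

*Emma* is an R-expression; Principle C requires it to be free (not bound by any c-commanding expression).
— her: object of the clause headed by 'surprised'; the pronoun does not c-command the R-expression — coreference allowed.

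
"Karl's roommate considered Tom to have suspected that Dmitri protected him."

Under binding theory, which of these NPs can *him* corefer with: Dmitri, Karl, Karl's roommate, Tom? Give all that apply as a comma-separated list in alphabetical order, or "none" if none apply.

*him* is a pronoun; Principle B requires it to be free in its binding domain — the clause headed by 'protected'.
— Dmitri: subject of the clause headed by 'protected'; c-commands the pronoun within its binding domain — blocked (Principle B).
— Karl: possessor inside the subject DP of the matrix clause; does not c-command the pronoun — Principle B does not apply; allowed.
— Karl's roommate: subject of the matrix clause; c-commands the pronoun but lies outside its binding domain — allowed.
— Tom: subject of the clause headed by 'suspected'; c-commands the pronoun but lies outside its binding domain — allowed.

Karl, Karl's roommate, Tom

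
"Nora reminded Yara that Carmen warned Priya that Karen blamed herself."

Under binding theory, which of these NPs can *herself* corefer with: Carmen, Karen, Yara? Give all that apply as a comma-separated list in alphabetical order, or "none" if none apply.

Karen

*herself* is a reflexive; Principle A requires it to be bound within its binding domain — the clause headed by 'blamed'.
— Carmen: subject of the clause headed by 'warned'; c-commands the reflexive but lies outside its binding domain — cannot bind it (Principle A).
— Karen: subject of the clause headed by 'blamed'; c-commands the reflexive within its binding domain — allowed (Principle A).
— Yara: object of the matrix clause; c-commands the reflexive but lies outside its binding domain — cannot bind it (Principle A).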